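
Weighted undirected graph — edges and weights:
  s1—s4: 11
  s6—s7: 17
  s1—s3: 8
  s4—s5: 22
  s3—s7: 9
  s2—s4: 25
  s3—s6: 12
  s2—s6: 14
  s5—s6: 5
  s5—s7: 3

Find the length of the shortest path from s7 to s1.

Some routes from s7 to s1:
s7 -> s5 -> s6 -> s2 -> s4 -> s1: 3 + 5 + 14 + 25 + 11 = 58
s7 -> s3 -> s1: 9 + 8 = 17
s7 -> s6 -> s5 -> s4 -> s1: 17 + 5 + 22 + 11 = 55
s7 -> s5 -> s4 -> s1: 3 + 22 + 11 = 36
s7 -> s5 -> s6 -> s3 -> s1: 3 + 5 + 12 + 8 = 28
s7 -> s6 -> s3 -> s1: 17 + 12 + 8 = 37
Shortest: 17.

17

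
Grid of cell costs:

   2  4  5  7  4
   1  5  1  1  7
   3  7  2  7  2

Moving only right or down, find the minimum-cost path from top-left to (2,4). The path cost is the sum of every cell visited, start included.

Best path: r0c0 r1c0 r1c1 r1c2 r1c3 r1c4 r2c4
Cost: 2 + 1 + 5 + 1 + 1 + 7 + 2 = 19

19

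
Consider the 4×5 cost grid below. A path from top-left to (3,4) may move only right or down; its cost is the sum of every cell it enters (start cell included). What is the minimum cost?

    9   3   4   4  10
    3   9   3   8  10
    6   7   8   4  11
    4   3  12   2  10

43

One optimal route is (0,0) (0,1) (0,2) (1,2) (1,3) (2,3) (3,3) (3,4).
Its cost is 9 + 3 + 4 + 3 + 8 + 4 + 2 + 10 = 43.
(Top row then right column would cost 61.)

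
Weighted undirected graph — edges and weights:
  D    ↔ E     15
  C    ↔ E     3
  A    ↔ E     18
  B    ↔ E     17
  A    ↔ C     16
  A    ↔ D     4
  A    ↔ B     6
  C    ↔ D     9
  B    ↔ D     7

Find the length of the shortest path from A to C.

Checking several routes:
A-D-C: 4 + 9 = 13
A-E-C: 18 + 3 = 21
A-C: 16
A-B-D-C: 6 + 7 + 9 = 22
Best route has total 13.

13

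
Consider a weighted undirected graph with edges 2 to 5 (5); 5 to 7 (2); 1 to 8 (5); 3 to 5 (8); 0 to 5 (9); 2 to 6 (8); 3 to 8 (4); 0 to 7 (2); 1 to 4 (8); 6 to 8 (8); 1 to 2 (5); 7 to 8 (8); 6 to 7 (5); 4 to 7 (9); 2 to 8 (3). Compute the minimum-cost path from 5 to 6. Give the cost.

7

A few of the 5→6 routes:
5 → 2 → 8 → 6: 5 + 3 + 8 = 16
5 → 7 → 6: 2 + 5 = 7
5 → 3 → 8 → 6: 8 + 4 + 8 = 20
5 → 2 → 6: 5 + 8 = 13
5 → 0 → 7 → 6: 9 + 2 + 5 = 16
5 → 7 → 8 → 6: 2 + 8 + 8 = 18
Best route has total 7.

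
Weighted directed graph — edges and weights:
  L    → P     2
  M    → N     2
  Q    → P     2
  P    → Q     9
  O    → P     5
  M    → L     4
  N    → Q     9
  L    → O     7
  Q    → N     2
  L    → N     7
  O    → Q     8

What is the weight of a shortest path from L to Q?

11

Paths from L to Q:
L -> O -> P -> Q: 7 + 5 + 9 = 21
L -> P -> Q: 2 + 9 = 11
L -> O -> Q: 7 + 8 = 15
L -> N -> Q: 7 + 9 = 16
The minimum is 11.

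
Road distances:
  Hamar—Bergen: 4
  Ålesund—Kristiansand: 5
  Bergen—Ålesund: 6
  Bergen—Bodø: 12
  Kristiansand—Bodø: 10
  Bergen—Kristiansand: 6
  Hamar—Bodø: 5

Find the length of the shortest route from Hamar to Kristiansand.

Checking several routes:
Hamar→Bodø→Bergen→Kristiansand: 5 + 12 + 6 = 23
Hamar→Bergen→Ålesund→Kristiansand: 4 + 6 + 5 = 15
Hamar→Bergen→Bodø→Kristiansand: 4 + 12 + 10 = 26
Hamar→Bergen→Kristiansand: 4 + 6 = 10
Hamar→Bodø→Kristiansand: 5 + 10 = 15
Shortest: 10.

10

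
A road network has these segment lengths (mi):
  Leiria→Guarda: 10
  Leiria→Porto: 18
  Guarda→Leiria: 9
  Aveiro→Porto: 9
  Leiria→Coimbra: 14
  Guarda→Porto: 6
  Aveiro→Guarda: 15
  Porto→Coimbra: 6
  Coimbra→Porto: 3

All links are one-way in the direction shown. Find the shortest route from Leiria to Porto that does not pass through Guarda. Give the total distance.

Paths from Leiria to Porto avoiding Guarda:
Leiria - Coimbra - Porto: 14 + 3 = 17
Leiria - Porto: 18
Best route has total 17 mi.

17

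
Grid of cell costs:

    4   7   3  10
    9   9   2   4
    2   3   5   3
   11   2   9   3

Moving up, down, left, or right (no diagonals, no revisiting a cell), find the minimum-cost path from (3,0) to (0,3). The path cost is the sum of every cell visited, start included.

36

Best path: (3,0) → (2,0) → (2,1) → (2,2) → (1,2) → (0,2) → (0,3)
Cost: 11 + 2 + 3 + 5 + 2 + 3 + 10 = 36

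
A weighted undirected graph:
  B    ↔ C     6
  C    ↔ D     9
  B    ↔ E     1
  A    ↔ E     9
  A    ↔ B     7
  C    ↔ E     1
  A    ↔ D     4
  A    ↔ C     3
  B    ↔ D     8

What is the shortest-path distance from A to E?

4

A few of the A→E routes:
A→C→E: 3 + 1 = 4
A→E: 9
A→B→E: 7 + 1 = 8
A→C→B→E: 3 + 6 + 1 = 10
A→D→B→E: 4 + 8 + 1 = 13
The minimum is 4.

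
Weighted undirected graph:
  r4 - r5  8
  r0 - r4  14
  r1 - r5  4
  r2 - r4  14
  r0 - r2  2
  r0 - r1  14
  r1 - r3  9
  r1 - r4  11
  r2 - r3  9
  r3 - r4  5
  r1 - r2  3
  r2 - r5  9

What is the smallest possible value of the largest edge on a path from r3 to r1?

Checking several routes:
r3→r4→r5→r1: max(5, 8, 4) = 8
r3→r4→r5→r2→r1: max(5, 8, 9, 3) = 9
r3→r1: max(9) = 9
r3→r2→r1: max(9, 3) = 9
r3→r2→r5→r1: max(9, 9, 4) = 9
Best route has worst link 8.

8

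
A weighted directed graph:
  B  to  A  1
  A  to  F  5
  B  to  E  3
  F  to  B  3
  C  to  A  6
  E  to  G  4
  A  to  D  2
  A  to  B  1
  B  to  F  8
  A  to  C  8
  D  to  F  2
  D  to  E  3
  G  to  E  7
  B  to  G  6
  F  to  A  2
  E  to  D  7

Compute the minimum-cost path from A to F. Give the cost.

4

Some routes from A to F:
A → F: 5
A → D → F: 2 + 2 = 4
A → B → E → D → F: 1 + 3 + 7 + 2 = 13
A → B → F: 1 + 8 = 9
Shortest: 4.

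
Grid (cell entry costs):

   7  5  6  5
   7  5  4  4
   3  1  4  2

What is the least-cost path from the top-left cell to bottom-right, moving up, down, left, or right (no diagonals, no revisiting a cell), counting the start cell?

Cheapest: (0,0) (0,1) (1,1) (2,1) (2,2) (2,3)
  7 + 5 + 5 + 1 + 4 + 2 = 24

24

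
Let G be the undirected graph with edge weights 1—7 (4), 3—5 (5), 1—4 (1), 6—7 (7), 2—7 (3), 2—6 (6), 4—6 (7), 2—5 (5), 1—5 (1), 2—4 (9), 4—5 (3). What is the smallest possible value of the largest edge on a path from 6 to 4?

6

Some routes from 6 to 4:
6 → 2 → 7 → 1 → 5 → 4: max(6, 3, 4, 1, 3) = 6
6 → 2 → 7 → 1 → 4: max(6, 3, 4, 1) = 6
6 → 2 → 5 → 4: max(6, 5, 3) = 6
6 → 7 → 1 → 5 → 4: max(7, 4, 1, 3) = 7
6 → 7 → 1 → 4: max(7, 4, 1) = 7
6 → 2 → 5 → 1 → 4: max(6, 5, 1, 1) = 6
Smallest bottleneck: 6.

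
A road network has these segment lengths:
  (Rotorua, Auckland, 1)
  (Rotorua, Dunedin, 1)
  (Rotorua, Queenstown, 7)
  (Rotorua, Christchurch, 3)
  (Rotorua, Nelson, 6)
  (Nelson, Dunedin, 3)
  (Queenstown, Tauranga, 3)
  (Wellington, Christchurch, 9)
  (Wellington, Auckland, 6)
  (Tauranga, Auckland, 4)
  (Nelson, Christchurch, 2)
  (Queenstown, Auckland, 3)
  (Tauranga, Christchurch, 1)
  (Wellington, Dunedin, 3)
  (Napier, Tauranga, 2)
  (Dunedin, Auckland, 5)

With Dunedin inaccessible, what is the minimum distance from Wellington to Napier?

Some routes from Wellington to Napier avoiding Dunedin:
Wellington → Auckland → Rotorua → Christchurch → Tauranga → Napier: 6 + 1 + 3 + 1 + 2 = 13
Wellington → Christchurch → Tauranga → Napier: 9 + 1 + 2 = 12
Wellington → Auckland → Rotorua → Nelson → Christchurch → Tauranga → Napier: 6 + 1 + 6 + 2 + 1 + 2 = 18
Wellington → Auckland → Rotorua → Queenstown → Tauranga → Napier: 6 + 1 + 7 + 3 + 2 = 19
Wellington → Auckland → Tauranga → Napier: 6 + 4 + 2 = 12
Wellington → Auckland → Queenstown → Tauranga → Napier: 6 + 3 + 3 + 2 = 14
The minimum is 12.

12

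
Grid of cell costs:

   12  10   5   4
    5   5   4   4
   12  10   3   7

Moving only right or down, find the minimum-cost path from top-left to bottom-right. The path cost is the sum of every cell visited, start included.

One optimal route is r0c0 r1c0 r1c1 r1c2 r2c2 r2c3.
Its cost is 12 + 5 + 5 + 4 + 3 + 7 = 36.

36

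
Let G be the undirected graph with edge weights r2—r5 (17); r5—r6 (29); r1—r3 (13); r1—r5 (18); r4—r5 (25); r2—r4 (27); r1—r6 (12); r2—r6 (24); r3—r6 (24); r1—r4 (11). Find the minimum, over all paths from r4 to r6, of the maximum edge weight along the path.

12

Some routes from r4 to r6:
r4→r5→r1→r6: max(25, 18, 12) = 25
r4→r5→r2→r6: max(25, 17, 24) = 25
r4→r5→r1→r3→r6: max(25, 18, 13, 24) = 25
r4→r1→r5→r2→r6: max(11, 18, 17, 24) = 24
r4→r1→r6: max(11, 12) = 12
r4→r1→r3→r6: max(11, 13, 24) = 24
Smallest bottleneck: 12.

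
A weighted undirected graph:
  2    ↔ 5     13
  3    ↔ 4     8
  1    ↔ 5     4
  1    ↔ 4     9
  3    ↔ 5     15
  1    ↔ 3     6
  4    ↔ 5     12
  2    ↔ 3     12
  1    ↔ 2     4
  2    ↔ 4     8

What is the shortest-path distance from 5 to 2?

8

Checking several routes:
5-1-2: 4 + 4 = 8
5-1-4-2: 4 + 9 + 8 = 21
5-1-3-2: 4 + 6 + 12 = 22
5-2: 13
5-4-2: 12 + 8 = 20
Best route has total 8.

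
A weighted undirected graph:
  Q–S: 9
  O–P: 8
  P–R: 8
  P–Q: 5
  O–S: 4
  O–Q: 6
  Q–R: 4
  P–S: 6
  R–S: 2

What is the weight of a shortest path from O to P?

A few of the O→P routes:
O -> P: 8
O -> S -> P: 4 + 6 = 10
O -> Q -> P: 6 + 5 = 11
The minimum is 8.

8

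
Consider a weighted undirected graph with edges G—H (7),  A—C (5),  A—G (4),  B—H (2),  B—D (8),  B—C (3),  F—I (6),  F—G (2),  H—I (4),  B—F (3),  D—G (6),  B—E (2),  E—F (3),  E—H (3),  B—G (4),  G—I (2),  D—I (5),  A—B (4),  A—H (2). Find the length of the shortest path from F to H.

Comparing a few candidate routes:
F → E → B → H: 3 + 2 + 2 = 7
F → E → H: 3 + 3 = 6
F → B → H: 3 + 2 = 5
F → B → E → H: 3 + 2 + 3 = 8
Best route has total 5.

5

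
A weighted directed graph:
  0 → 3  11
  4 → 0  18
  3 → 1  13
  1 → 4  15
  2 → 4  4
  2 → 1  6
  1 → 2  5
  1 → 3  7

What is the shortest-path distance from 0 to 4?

33

Paths from 0 to 4:
0-3-1-4: 11 + 13 + 15 = 39
0-3-1-2-4: 11 + 13 + 5 + 4 = 33
Shortest: 33.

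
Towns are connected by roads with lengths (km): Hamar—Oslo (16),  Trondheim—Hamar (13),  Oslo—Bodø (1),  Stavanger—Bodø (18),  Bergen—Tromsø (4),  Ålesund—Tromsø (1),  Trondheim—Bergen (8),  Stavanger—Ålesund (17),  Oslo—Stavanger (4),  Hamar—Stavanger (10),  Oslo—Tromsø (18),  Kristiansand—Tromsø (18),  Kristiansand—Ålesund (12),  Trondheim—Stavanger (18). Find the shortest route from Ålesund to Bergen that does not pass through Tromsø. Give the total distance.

43

Paths from Ålesund to Bergen avoiding Tromsø:
Ålesund→Stavanger→Bodø→Oslo→Hamar→Trondheim→Bergen: 17 + 18 + 1 + 16 + 13 + 8 = 73
Ålesund→Stavanger→Trondheim→Bergen: 17 + 18 + 8 = 43
Ålesund→Stavanger→Oslo→Hamar→Trondheim→Bergen: 17 + 4 + 16 + 13 + 8 = 58
Ålesund→Stavanger→Hamar→Trondheim→Bergen: 17 + 10 + 13 + 8 = 48
Shortest: 43 km.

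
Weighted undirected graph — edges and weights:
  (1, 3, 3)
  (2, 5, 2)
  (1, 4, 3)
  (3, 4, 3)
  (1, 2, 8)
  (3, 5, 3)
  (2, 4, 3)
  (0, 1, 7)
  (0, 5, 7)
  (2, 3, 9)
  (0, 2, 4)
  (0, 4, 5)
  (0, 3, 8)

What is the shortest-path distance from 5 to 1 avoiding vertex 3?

Comparing a few candidate routes:
5 - 2 - 4 - 1: 2 + 3 + 3 = 8
5 - 2 - 1: 2 + 8 = 10
5 - 2 - 0 - 4 - 1: 2 + 4 + 5 + 3 = 14
5 - 0 - 4 - 1: 7 + 5 + 3 = 15
5 - 0 - 1: 7 + 7 = 14
5 - 2 - 0 - 1: 2 + 4 + 7 = 13
Best route has total 8.

8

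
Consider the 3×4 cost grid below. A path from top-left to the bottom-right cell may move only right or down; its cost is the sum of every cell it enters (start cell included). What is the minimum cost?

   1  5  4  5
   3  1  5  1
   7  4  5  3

Cheapest: [0,0] → [1,0] → [1,1] → [1,2] → [1,3] → [2,3]
  1 + 3 + 1 + 5 + 1 + 3 = 14
For comparison, the top-then-right route costs 19.

14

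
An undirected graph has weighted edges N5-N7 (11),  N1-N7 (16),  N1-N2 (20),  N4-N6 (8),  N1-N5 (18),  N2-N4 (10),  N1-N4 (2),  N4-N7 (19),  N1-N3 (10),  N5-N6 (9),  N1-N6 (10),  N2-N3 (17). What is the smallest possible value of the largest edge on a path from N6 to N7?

11

A few of the N6→N7 routes:
N6→N1→N7: max(10, 16) = 16
N6→N4→N1→N7: max(8, 2, 16) = 16
N6→N5→N1→N7: max(9, 18, 16) = 18
N6→N4→N2→N3→N1→N7: max(8, 10, 17, 10, 16) = 17
N6→N5→N7: max(9, 11) = 11
The minimum achievable maximum is 11.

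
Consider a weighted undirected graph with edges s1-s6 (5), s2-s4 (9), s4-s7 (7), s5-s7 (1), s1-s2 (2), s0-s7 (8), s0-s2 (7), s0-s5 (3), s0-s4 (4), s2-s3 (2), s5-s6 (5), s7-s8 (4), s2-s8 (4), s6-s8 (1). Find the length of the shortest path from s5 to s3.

Comparing a few candidate routes:
s5 -> s0 -> s2 -> s3: 3 + 7 + 2 = 12
s5 -> s7 -> s8 -> s2 -> s3: 1 + 4 + 4 + 2 = 11
s5 -> s6 -> s8 -> s2 -> s3: 5 + 1 + 4 + 2 = 12
Shortest: 11.

11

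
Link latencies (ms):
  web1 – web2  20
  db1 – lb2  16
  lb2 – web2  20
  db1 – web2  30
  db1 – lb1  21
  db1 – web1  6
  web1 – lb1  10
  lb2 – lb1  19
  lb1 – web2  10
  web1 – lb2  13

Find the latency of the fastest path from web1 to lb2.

13

Some routes from web1 to lb2:
web1 - lb1 - lb2: 10 + 19 = 29
web1 - lb2: 13
web1 - db1 - lb2: 6 + 16 = 22
Best route has total 13 ms.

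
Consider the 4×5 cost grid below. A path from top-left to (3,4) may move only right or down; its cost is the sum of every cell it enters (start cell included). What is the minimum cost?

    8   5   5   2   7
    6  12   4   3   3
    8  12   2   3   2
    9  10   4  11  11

39

Best path: [0,0] [0,1] [0,2] [0,3] [1,3] [1,4] [2,4] [3,4]
Cost: 8 + 5 + 5 + 2 + 3 + 3 + 2 + 11 = 39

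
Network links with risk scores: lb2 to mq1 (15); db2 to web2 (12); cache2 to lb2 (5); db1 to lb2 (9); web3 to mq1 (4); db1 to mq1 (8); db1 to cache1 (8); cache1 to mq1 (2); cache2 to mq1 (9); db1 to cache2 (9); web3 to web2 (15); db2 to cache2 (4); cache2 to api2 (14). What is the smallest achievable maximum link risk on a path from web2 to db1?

Comparing a few candidate routes:
web2 - db2 - cache2 - mq1 - cache1 - db1: max(12, 4, 9, 2, 8) = 12
web2 - web3 - mq1 - lb2 - db1: max(15, 4, 15, 9) = 15
web2 - db2 - cache2 - mq1 - db1: max(12, 4, 9, 8) = 12
web2 - db2 - cache2 - lb2 - db1: max(12, 4, 5, 9) = 12
web2 - db2 - cache2 - db1: max(12, 4, 9) = 12
The minimum achievable maximum is 12.

12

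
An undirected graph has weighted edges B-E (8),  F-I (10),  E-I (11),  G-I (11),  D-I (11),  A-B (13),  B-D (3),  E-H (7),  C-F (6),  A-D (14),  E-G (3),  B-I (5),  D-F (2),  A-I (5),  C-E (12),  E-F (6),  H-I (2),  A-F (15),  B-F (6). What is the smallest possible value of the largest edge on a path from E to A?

A few of the E→A routes:
E→F→D→B→I→A: max(6, 2, 3, 5, 5) = 6
E→F→B→I→A: max(6, 6, 5, 5) = 6
E→H→I→A: max(7, 2, 5) = 7
Smallest bottleneck: 6.

6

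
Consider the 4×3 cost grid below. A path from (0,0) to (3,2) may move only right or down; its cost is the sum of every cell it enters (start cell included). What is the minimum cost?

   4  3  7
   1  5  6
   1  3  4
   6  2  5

Path (0,0) -> (1,0) -> (2,0) -> (2,1) -> (3,1) -> (3,2): 4 + 1 + 1 + 3 + 2 + 5 = 16.

16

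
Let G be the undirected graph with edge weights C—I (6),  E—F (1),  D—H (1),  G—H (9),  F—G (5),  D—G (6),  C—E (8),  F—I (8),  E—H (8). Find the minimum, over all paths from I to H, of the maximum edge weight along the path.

Routes from I to H:
I - F - G - H: max(8, 5, 9) = 9
I - C - E - F - G - H: max(6, 8, 1, 5, 9) = 9
I - C - E - H: max(6, 8, 8) = 8
I - F - G - D - H: max(8, 5, 6, 1) = 8
I - C - E - F - G - D - H: max(6, 8, 1, 5, 6, 1) = 8
I - F - E - H: max(8, 1, 8) = 8
The minimum achievable maximum is 8.

8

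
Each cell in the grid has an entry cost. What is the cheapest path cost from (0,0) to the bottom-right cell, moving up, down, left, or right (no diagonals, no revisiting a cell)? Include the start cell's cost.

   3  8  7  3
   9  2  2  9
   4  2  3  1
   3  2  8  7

Best path: [0,0] → [0,1] → [1,1] → [1,2] → [2,2] → [2,3] → [3,3]
Cost: 3 + 8 + 2 + 2 + 3 + 1 + 7 = 26

26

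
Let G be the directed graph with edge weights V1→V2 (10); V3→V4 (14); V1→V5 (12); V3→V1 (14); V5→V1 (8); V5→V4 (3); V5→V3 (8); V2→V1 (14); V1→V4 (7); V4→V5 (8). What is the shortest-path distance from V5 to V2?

18

Candidate routes:
V5→V1→V2: 8 + 10 = 18
V5→V3→V1→V2: 8 + 14 + 10 = 32
The minimum is 18.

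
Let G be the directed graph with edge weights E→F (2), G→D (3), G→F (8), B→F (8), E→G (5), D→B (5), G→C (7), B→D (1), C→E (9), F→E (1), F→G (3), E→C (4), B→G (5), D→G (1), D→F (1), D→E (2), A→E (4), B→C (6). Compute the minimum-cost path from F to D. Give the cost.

Routes from F to D:
F - G - D: 3 + 3 = 6
F - E - G - D: 1 + 5 + 3 = 9
Shortest: 6.

6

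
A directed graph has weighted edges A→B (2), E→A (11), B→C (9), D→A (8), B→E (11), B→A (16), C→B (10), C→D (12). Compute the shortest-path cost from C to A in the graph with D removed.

26

Paths from C to A avoiding D:
C - B - A: 10 + 16 = 26
C - B - E - A: 10 + 11 + 11 = 32
The minimum is 26.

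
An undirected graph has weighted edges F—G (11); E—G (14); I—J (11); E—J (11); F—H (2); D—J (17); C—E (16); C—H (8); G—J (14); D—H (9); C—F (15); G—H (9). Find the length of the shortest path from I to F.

Comparing a few candidate routes:
I→J→G→H→F: 11 + 14 + 9 + 2 = 36
I→J→D→H→F: 11 + 17 + 9 + 2 = 39
I→J→G→F: 11 + 14 + 11 = 36
Shortest: 36.

36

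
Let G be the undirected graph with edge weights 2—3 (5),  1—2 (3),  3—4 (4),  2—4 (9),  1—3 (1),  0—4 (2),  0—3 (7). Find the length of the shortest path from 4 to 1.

Comparing a few candidate routes:
4 → 0 → 3 → 1: 2 + 7 + 1 = 10
4 → 3 → 1: 4 + 1 = 5
4 → 3 → 2 → 1: 4 + 5 + 3 = 12
Best route has total 5.

5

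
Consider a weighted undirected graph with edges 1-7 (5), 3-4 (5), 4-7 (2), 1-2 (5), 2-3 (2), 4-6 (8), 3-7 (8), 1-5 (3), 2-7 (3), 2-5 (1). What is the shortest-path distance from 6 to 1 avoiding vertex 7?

Candidate routes:
6 - 4 - 3 - 2 - 1: 8 + 5 + 2 + 5 = 20
6 - 4 - 3 - 2 - 5 - 1: 8 + 5 + 2 + 1 + 3 = 19
Best route has total 19.

19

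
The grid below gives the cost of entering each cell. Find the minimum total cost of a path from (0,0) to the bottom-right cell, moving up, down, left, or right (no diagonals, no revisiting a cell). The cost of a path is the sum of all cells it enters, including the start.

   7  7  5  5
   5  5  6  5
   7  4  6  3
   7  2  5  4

32

Path r0c0 -> r1c0 -> r1c1 -> r2c1 -> r3c1 -> r3c2 -> r3c3: 7 + 5 + 5 + 4 + 2 + 5 + 4 = 32.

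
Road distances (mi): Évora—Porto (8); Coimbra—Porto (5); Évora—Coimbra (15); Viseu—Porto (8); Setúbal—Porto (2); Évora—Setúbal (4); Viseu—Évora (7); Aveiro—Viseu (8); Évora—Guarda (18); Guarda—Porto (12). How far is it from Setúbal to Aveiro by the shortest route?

18

Checking several routes:
Setúbal→Porto→Évora→Viseu→Aveiro: 2 + 8 + 7 + 8 = 25
Setúbal→Porto→Coimbra→Évora→Viseu→Aveiro: 2 + 5 + 15 + 7 + 8 = 37
Setúbal→Évora→Porto→Viseu→Aveiro: 4 + 8 + 8 + 8 = 28
Setúbal→Évora→Viseu→Aveiro: 4 + 7 + 8 = 19
Setúbal→Porto→Viseu→Aveiro: 2 + 8 + 8 = 18
The minimum is 18 mi.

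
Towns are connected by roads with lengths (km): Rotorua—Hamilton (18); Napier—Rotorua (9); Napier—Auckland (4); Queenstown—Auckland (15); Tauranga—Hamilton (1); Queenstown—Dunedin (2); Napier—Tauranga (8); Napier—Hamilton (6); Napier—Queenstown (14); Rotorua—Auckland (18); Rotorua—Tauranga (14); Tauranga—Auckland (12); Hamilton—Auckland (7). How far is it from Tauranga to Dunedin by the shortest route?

Some routes from Tauranga to Dunedin:
Tauranga - Hamilton - Napier - Queenstown - Dunedin: 1 + 6 + 14 + 2 = 23
Tauranga - Napier - Queenstown - Dunedin: 8 + 14 + 2 = 24
Tauranga - Hamilton - Napier - Auckland - Queenstown - Dunedin: 1 + 6 + 4 + 15 + 2 = 28
Tauranga - Hamilton - Auckland - Napier - Queenstown - Dunedin: 1 + 7 + 4 + 14 + 2 = 28
Tauranga - Hamilton - Auckland - Queenstown - Dunedin: 1 + 7 + 15 + 2 = 25
Best route has total 23 km.

23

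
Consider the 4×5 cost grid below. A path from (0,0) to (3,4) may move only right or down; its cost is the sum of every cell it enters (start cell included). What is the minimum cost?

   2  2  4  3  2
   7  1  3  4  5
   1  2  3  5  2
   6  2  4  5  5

Take [0,0]→[0,1]→[1,1]→[2,1]→[2,2]→[2,3]→[2,4]→[3,4] for a total of 2 + 2 + 1 + 2 + 3 + 5 + 2 + 5 = 22.
(Top row then right column would cost 25.)

22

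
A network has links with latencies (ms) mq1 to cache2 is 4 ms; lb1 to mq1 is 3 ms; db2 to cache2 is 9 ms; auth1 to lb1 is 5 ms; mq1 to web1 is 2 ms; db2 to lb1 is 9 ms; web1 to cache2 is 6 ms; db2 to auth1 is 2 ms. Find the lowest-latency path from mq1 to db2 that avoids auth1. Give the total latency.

Routes from mq1 to db2 avoiding auth1:
mq1-web1-cache2-db2: 2 + 6 + 9 = 17
mq1-lb1-db2: 3 + 9 = 12
mq1-cache2-db2: 4 + 9 = 13
Shortest: 12 ms.

12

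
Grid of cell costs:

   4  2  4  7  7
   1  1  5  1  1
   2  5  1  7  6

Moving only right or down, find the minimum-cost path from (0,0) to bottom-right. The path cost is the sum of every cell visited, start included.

19

Cheapest: (0,0)→(1,0)→(1,1)→(1,2)→(1,3)→(1,4)→(2,4)
  4 + 1 + 1 + 5 + 1 + 1 + 6 = 19
For comparison, the top-then-right route costs 31.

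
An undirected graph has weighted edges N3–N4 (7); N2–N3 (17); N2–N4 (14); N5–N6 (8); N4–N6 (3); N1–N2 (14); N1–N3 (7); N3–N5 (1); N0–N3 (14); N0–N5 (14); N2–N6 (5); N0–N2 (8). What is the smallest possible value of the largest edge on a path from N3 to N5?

1

Comparing a few candidate routes:
N3 -> N5: max(1) = 1
N3 -> N1 -> N2 -> N6 -> N5: max(7, 14, 5, 8) = 14
N3 -> N0 -> N5: max(14, 14) = 14
N3 -> N1 -> N2 -> N0 -> N5: max(7, 14, 8, 14) = 14
N3 -> N1 -> N2 -> N4 -> N6 -> N5: max(7, 14, 14, 3, 8) = 14
N3 -> N4 -> N6 -> N5: max(7, 3, 8) = 8
Best route has worst link 1.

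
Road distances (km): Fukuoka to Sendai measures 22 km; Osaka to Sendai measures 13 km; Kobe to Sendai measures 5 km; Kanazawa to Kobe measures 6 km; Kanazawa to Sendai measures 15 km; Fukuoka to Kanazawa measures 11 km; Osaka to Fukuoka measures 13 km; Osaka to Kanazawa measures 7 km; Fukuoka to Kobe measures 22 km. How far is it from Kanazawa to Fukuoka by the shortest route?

11

Comparing a few candidate routes:
Kanazawa-Kobe-Sendai-Osaka-Fukuoka: 6 + 5 + 13 + 13 = 37
Kanazawa-Kobe-Fukuoka: 6 + 22 = 28
Kanazawa-Osaka-Fukuoka: 7 + 13 = 20
Kanazawa-Fukuoka: 11
Kanazawa-Kobe-Sendai-Fukuoka: 6 + 5 + 22 = 33
Shortest: 11 km.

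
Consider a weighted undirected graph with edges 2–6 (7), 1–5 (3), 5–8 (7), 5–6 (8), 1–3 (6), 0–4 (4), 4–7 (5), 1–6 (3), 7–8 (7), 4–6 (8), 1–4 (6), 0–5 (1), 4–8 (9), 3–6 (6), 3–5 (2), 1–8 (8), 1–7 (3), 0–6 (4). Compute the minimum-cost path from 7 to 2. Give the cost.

Some routes from 7 to 2:
7 - 1 - 5 - 0 - 6 - 2: 3 + 3 + 1 + 4 + 7 = 18
7 - 4 - 6 - 2: 5 + 8 + 7 = 20
7 - 1 - 6 - 2: 3 + 3 + 7 = 13
7 - 4 - 0 - 6 - 2: 5 + 4 + 4 + 7 = 20
The minimum is 13.

13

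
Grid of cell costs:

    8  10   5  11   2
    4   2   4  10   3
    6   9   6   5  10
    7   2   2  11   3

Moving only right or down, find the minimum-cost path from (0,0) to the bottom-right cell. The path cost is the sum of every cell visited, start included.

40

Take [0,0]→[1,0]→[1,1]→[1,2]→[2,2]→[3,2]→[3,3]→[3,4] for a total of 8 + 4 + 2 + 4 + 6 + 2 + 11 + 3 = 40.
(Top row then right column would cost 52.)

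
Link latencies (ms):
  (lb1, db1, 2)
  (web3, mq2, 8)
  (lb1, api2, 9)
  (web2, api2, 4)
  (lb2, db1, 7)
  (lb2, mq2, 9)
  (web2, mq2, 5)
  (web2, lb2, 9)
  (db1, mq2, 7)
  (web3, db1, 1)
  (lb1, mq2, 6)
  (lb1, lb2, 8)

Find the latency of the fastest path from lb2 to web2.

9

Comparing a few candidate routes:
lb2 → db1 → lb1 → mq2 → web2: 7 + 2 + 6 + 5 = 20
lb2 → lb1 → mq2 → web2: 8 + 6 + 5 = 19
lb2 → db1 → mq2 → web2: 7 + 7 + 5 = 19
lb2 → lb1 → api2 → web2: 8 + 9 + 4 = 21
lb2 → mq2 → web2: 9 + 5 = 14
lb2 → web2: 9
Shortest: 9 ms.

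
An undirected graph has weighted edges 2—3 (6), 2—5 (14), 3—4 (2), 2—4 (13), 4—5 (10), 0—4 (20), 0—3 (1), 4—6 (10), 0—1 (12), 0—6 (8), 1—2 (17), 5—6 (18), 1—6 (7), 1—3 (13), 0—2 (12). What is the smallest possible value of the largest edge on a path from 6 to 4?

Checking several routes:
6→1→0→3→4: max(7, 12, 1, 2) = 12
6→4: max(10) = 10
6→0→3→4: max(8, 1, 2) = 8
6→1→0→2→3→4: max(7, 12, 12, 6, 2) = 12
Best route has worst link 8.

8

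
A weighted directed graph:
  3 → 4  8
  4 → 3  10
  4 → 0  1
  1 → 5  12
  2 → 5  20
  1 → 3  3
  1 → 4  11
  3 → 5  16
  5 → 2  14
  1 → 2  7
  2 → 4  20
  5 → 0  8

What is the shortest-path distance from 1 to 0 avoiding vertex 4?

Candidate routes:
1-5-0: 12 + 8 = 20
1-2-5-0: 7 + 20 + 8 = 35
1-3-5-0: 3 + 16 + 8 = 27
Shortest: 20.

20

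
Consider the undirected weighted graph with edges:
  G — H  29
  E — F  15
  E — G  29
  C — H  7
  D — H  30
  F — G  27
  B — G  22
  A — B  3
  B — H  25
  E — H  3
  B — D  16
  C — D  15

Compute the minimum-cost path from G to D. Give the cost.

A few of the G→D routes:
G -> H -> D: 29 + 30 = 59
G -> F -> E -> H -> C -> D: 27 + 15 + 3 + 7 + 15 = 67
G -> H -> C -> D: 29 + 7 + 15 = 51
G -> E -> H -> D: 29 + 3 + 30 = 62
G -> E -> H -> C -> D: 29 + 3 + 7 + 15 = 54
G -> B -> D: 22 + 16 = 38
Best route has total 38.

38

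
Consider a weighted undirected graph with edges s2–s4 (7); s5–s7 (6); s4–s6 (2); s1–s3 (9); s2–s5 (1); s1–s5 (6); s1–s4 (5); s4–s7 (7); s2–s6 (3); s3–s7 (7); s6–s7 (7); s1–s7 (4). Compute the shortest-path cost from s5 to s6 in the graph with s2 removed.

13

A few of the s5→s6 routes:
s5→s7→s4→s6: 6 + 7 + 2 = 15
s5→s7→s1→s4→s6: 6 + 4 + 5 + 2 = 17
s5→s1→s4→s6: 6 + 5 + 2 = 13
s5→s1→s7→s6: 6 + 4 + 7 = 17
s5→s7→s6: 6 + 7 = 13
Best route has total 13.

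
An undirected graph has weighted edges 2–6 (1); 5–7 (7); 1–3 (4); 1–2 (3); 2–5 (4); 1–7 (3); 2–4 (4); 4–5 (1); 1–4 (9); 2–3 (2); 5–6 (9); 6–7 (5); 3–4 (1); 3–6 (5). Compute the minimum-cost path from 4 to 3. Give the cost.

Comparing a few candidate routes:
4-5-2-3: 1 + 4 + 2 = 7
4-3: 1
4-2-6-3: 4 + 1 + 5 = 10
4-2-3: 4 + 2 = 6
4-2-1-3: 4 + 3 + 4 = 11
4-5-2-6-3: 1 + 4 + 1 + 5 = 11
Best route has total 1.

1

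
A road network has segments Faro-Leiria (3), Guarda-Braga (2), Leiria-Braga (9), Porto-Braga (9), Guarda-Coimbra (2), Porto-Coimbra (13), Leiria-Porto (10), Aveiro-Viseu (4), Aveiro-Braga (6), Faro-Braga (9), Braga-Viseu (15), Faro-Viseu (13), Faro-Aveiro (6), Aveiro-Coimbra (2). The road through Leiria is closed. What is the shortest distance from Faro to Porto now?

Some routes from Faro to Porto avoiding Leiria:
Faro → Aveiro → Coimbra → Porto: 6 + 2 + 13 = 21
Faro → Braga → Porto: 9 + 9 = 18
Faro → Aveiro → Braga → Porto: 6 + 6 + 9 = 21
Best route has total 18 mi.

18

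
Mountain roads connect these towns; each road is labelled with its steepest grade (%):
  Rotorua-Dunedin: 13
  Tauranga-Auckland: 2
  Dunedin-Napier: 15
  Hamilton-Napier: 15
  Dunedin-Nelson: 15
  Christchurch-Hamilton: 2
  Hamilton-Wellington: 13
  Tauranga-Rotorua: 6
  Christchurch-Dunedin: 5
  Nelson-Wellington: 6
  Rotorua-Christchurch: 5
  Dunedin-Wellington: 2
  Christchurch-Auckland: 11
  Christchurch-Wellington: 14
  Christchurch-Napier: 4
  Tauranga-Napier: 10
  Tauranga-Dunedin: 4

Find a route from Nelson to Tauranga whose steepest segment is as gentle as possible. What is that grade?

Some routes from Nelson to Tauranga:
Nelson -> Wellington -> Hamilton -> Christchurch -> Auckland -> Tauranga: max(6, 13, 2, 11, 2) = 13
Nelson -> Wellington -> Hamilton -> Christchurch -> Napier -> Tauranga: max(6, 13, 2, 4, 10) = 13
Nelson -> Wellington -> Dunedin -> Tauranga: max(6, 2, 4) = 6
Nelson -> Wellington -> Dunedin -> Christchurch -> Auckland -> Tauranga: max(6, 2, 5, 11, 2) = 11
Nelson -> Wellington -> Dunedin -> Christchurch -> Rotorua -> Tauranga: max(6, 2, 5, 5, 6) = 6
Nelson -> Wellington -> Dunedin -> Christchurch -> Napier -> Tauranga: max(6, 2, 5, 4, 10) = 10
Smallest bottleneck: 6%.

6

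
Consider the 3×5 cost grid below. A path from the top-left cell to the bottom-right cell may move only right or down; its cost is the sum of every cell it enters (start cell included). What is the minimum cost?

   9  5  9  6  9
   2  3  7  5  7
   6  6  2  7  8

37

One optimal route is r0c0→r1c0→r1c1→r2c1→r2c2→r2c3→r2c4.
Its cost is 9 + 2 + 3 + 6 + 2 + 7 + 8 = 37.
(Top row then right column would cost 53.)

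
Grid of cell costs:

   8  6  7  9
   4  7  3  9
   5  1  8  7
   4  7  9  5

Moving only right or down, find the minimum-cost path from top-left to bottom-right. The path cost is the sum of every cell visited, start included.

38

Best path: r0c0 → r1c0 → r2c0 → r2c1 → r2c2 → r2c3 → r3c3
Cost: 8 + 4 + 5 + 1 + 8 + 7 + 5 = 38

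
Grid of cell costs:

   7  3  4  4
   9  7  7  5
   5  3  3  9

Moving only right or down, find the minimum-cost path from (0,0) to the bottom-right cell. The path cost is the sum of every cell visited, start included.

32

Path (0,0) (0,1) (0,2) (0,3) (1,3) (2,3): 7 + 3 + 4 + 4 + 5 + 9 = 32.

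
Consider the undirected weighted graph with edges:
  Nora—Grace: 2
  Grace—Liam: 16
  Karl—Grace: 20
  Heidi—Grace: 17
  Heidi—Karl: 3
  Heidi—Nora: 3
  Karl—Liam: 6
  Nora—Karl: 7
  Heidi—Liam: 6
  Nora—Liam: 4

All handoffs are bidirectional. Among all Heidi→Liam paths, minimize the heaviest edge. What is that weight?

A few of the Heidi→Liam routes:
Heidi-Liam: max(6) = 6
Heidi-Karl-Nora-Liam: max(3, 7, 4) = 7
Heidi-Nora-Liam: max(3, 4) = 4
Heidi-Nora-Karl-Liam: max(3, 7, 6) = 7
Heidi-Nora-Grace-Liam: max(3, 2, 16) = 16
Heidi-Karl-Liam: max(3, 6) = 6
Smallest bottleneck: 4.

4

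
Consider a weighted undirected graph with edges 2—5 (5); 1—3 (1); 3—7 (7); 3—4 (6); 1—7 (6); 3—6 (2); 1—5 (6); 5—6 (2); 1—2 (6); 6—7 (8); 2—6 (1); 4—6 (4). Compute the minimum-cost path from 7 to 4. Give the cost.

A few of the 7→4 routes:
7-6-4: 8 + 4 = 12
7-3-4: 7 + 6 = 13
7-3-6-4: 7 + 2 + 4 = 13
Shortest: 12.

12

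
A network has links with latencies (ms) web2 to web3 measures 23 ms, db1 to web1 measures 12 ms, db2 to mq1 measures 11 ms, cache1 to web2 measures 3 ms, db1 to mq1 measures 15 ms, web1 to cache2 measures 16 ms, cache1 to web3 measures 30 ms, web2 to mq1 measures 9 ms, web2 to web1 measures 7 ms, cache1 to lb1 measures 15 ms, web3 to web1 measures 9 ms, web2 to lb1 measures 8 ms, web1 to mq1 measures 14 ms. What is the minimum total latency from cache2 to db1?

28

A few of the cache2→db1 routes:
cache2 -> web1 -> mq1 -> db1: 16 + 14 + 15 = 45
cache2 -> web1 -> web2 -> mq1 -> db1: 16 + 7 + 9 + 15 = 47
cache2 -> web1 -> db1: 16 + 12 = 28
cache2 -> web1 -> web3 -> web2 -> mq1 -> db1: 16 + 9 + 23 + 9 + 15 = 72
Shortest: 28 ms.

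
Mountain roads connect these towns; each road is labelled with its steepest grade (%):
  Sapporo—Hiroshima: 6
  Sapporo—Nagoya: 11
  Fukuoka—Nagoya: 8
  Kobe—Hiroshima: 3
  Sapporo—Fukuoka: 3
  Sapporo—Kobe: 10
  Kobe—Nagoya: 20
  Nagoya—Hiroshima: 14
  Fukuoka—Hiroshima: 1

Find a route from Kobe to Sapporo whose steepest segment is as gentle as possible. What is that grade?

3

A few of the Kobe→Sapporo routes:
Kobe → Hiroshima → Nagoya → Fukuoka → Sapporo: max(3, 14, 8, 3) = 14
Kobe → Hiroshima → Fukuoka → Nagoya → Sapporo: max(3, 1, 8, 11) = 11
Kobe → Hiroshima → Sapporo: max(3, 6) = 6
Kobe → Hiroshima → Nagoya → Sapporo: max(3, 14, 11) = 14
Kobe → Hiroshima → Fukuoka → Sapporo: max(3, 1, 3) = 3
Kobe → Sapporo: max(10) = 10
Best route has worst link 3%.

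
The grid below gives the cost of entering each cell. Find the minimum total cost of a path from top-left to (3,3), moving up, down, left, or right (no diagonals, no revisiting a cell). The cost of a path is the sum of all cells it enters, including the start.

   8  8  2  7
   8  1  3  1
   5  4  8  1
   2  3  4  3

25

Cheapest: r0c0 r0c1 r1c1 r1c2 r1c3 r2c3 r3c3
  8 + 8 + 1 + 3 + 1 + 1 + 3 = 25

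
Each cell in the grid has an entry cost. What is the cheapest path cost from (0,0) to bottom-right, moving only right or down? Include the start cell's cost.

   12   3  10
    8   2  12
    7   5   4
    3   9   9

Take r0c0 → r0c1 → r1c1 → r2c1 → r2c2 → r3c2 for a total of 12 + 3 + 2 + 5 + 4 + 9 = 35.
(Top row then right column would cost 50.)

35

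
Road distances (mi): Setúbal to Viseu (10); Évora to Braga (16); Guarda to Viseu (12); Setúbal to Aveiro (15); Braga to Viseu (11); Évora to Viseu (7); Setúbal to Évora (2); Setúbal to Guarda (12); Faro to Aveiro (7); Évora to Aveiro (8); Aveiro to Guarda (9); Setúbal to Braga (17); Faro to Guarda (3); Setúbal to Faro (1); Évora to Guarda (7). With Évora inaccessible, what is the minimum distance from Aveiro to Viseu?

Comparing a few candidate routes:
Aveiro - Faro - Guarda - Viseu: 7 + 3 + 12 = 22
Aveiro - Guarda - Setúbal - Viseu: 9 + 12 + 10 = 31
Aveiro - Faro - Setúbal - Viseu: 7 + 1 + 10 = 18
Aveiro - Setúbal - Viseu: 15 + 10 = 25
Aveiro - Guarda - Viseu: 9 + 12 = 21
Aveiro - Guarda - Faro - Setúbal - Viseu: 9 + 3 + 1 + 10 = 23
The minimum is 18 mi.

18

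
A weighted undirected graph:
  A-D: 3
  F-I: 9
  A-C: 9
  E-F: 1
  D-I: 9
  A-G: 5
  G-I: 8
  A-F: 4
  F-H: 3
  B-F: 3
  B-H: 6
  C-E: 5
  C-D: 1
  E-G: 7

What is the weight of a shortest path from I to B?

A few of the I→B routes:
I - F - H - B: 9 + 3 + 6 = 18
I - D - A - F - B: 9 + 3 + 4 + 3 = 19
I - D - C - E - F - B: 9 + 1 + 5 + 1 + 3 = 19
I - G - A - F - B: 8 + 5 + 4 + 3 = 20
I - F - B: 9 + 3 = 12
I - G - E - F - B: 8 + 7 + 1 + 3 = 19
Best route has total 12.

12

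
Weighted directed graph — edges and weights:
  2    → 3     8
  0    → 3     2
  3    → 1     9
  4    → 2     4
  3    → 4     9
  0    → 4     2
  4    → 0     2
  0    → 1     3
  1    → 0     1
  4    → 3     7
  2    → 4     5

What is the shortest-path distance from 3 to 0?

10

Routes from 3 to 0:
3 → 1 → 0: 9 + 1 = 10
3 → 4 → 0: 9 + 2 = 11
Shortest: 10.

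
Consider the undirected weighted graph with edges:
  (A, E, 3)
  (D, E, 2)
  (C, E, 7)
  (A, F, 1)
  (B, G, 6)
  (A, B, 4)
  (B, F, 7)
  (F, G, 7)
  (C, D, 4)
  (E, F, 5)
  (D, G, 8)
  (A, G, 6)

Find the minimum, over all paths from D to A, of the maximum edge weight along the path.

Checking several routes:
D → E → F → A: max(2, 5, 1) = 5
D → E → A: max(2, 3) = 3
D → C → E → F → B → A: max(4, 7, 5, 7, 4) = 7
D → C → E → A: max(4, 7, 3) = 7
Best route has worst link 3.

3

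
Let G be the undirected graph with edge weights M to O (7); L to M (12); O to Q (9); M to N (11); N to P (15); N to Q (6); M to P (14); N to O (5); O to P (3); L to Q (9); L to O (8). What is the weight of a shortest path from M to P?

10

Comparing a few candidate routes:
M - N - O - P: 11 + 5 + 3 = 19
M - P: 14
M - O - P: 7 + 3 = 10
M - L - O - P: 12 + 8 + 3 = 23
The minimum is 10.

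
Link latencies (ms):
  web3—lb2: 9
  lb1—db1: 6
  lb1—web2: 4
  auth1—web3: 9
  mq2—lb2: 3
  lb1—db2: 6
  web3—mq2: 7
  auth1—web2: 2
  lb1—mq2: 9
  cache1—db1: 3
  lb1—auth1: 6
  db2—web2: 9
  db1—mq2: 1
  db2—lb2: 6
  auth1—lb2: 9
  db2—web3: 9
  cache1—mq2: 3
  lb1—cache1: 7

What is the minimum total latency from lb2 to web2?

A few of the lb2→web2 routes:
lb2 → mq2 → lb1 → web2: 3 + 9 + 4 = 16
lb2 → auth1 → web2: 9 + 2 = 11
lb2 → db2 → web2: 6 + 9 = 15
lb2 → db2 → lb1 → web2: 6 + 6 + 4 = 16
lb2 → mq2 → db1 → lb1 → web2: 3 + 1 + 6 + 4 = 14
The minimum is 11 ms.

11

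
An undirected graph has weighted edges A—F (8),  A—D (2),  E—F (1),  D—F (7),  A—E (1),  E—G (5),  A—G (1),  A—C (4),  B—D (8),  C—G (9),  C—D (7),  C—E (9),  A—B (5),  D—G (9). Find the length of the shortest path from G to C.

5

Some routes from G to C:
G→A→D→C: 1 + 2 + 7 = 10
G→E→A→C: 5 + 1 + 4 = 10
G→A→C: 1 + 4 = 5
G→C: 9
Shortest: 5.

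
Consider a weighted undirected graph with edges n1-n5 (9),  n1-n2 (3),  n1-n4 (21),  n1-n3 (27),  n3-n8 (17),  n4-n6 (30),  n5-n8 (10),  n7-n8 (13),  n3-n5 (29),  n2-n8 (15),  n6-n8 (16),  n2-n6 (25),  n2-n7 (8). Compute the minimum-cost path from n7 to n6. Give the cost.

29

Comparing a few candidate routes:
n7 → n8 → n6: 13 + 16 = 29
n7 → n2 → n6: 8 + 25 = 33
n7 → n2 → n8 → n6: 8 + 15 + 16 = 39
n7 → n2 → n1 → n5 → n8 → n6: 8 + 3 + 9 + 10 + 16 = 46
The minimum is 29.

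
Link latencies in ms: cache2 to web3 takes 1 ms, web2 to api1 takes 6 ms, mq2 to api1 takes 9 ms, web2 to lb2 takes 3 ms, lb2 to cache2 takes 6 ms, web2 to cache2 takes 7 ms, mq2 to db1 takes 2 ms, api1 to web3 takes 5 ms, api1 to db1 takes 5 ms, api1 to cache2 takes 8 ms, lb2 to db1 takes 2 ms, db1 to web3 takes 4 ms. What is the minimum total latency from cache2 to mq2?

Some routes from cache2 to mq2:
cache2→web3→api1→mq2: 1 + 5 + 9 = 15
cache2→web2→lb2→db1→mq2: 7 + 3 + 2 + 2 = 14
cache2→web3→api1→db1→mq2: 1 + 5 + 5 + 2 = 13
cache2→lb2→db1→mq2: 6 + 2 + 2 = 10
cache2→web3→db1→mq2: 1 + 4 + 2 = 7
Shortest: 7 ms.

7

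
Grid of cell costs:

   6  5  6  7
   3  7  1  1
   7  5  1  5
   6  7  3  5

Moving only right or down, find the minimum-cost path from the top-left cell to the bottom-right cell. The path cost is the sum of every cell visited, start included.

26

Take [0,0] → [1,0] → [1,1] → [1,2] → [2,2] → [3,2] → [3,3] for a total of 6 + 3 + 7 + 1 + 1 + 3 + 5 = 26.
For comparison, the top-then-right route costs 35.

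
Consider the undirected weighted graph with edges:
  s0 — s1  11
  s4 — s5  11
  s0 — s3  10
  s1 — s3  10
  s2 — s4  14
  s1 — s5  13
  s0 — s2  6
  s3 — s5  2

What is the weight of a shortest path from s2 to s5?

18

Routes from s2 to s5:
s2 → s4 → s5: 14 + 11 = 25
s2 → s0 → s3 → s5: 6 + 10 + 2 = 18
s2 → s0 → s1 → s3 → s5: 6 + 11 + 10 + 2 = 29
s2 → s0 → s1 → s5: 6 + 11 + 13 = 30
s2 → s0 → s3 → s1 → s5: 6 + 10 + 10 + 13 = 39
Shortest: 18.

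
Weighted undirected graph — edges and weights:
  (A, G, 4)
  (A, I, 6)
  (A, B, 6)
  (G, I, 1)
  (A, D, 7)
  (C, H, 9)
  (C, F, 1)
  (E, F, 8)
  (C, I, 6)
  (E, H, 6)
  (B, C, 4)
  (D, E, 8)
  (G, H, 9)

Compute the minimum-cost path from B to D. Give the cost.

Comparing a few candidate routes:
B → A → D: 6 + 7 = 13
B → C → F → E → D: 4 + 1 + 8 + 8 = 21
B → C → I → G → A → D: 4 + 6 + 1 + 4 + 7 = 22
Best route has total 13.

13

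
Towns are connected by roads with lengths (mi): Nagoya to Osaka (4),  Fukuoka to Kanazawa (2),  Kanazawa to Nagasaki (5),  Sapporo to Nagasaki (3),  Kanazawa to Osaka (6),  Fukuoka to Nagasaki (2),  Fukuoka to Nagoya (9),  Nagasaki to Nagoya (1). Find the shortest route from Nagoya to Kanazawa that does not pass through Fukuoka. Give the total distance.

6

Paths from Nagoya to Kanazawa avoiding Fukuoka:
Nagoya - Osaka - Kanazawa: 4 + 6 = 10
Nagoya - Nagasaki - Kanazawa: 1 + 5 = 6
The minimum is 6 mi.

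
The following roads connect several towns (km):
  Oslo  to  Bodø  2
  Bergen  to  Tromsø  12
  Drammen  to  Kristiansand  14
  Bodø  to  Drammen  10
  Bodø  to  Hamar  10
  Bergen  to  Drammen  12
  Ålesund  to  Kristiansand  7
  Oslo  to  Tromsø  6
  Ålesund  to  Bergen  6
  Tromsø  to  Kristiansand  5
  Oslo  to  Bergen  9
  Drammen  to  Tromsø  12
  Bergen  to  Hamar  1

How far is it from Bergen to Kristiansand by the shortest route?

Checking several routes:
Bergen→Drammen→Kristiansand: 12 + 14 = 26
Bergen→Tromsø→Kristiansand: 12 + 5 = 17
Bergen→Ålesund→Kristiansand: 6 + 7 = 13
Bergen→Oslo→Tromsø→Kristiansand: 9 + 6 + 5 = 20
Bergen→Hamar→Bodø→Oslo→Tromsø→Kristiansand: 1 + 10 + 2 + 6 + 5 = 24
Shortest: 13 km.

13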